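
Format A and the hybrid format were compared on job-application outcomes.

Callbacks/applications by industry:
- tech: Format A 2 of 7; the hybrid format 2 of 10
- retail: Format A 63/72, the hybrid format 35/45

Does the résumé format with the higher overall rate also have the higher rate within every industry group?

Yes

Tech: Format A 2/7 = 28.6%, the hybrid format 2/10 = 20.0% → Format A
Retail: Format A 63/72 = 87.5%, the hybrid format 35/45 = 77.8% → Format A
Overall: Format A 65/79 = 82.3%, the hybrid format 37/55 = 67.3% → Format A
Format A wins overall and in every industry group — no reversal.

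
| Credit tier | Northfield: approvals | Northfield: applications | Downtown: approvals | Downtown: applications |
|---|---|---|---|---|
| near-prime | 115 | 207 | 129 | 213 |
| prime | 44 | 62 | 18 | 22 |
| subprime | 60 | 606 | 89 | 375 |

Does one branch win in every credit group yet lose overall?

Near-prime: Northfield 115/207 = 55.6%, Downtown 129/213 = 60.6% → Downtown
Prime: Northfield 44/62 = 71.0%, Downtown 18/22 = 81.8% → Downtown
Subprime: Northfield 60/606 = 9.9%, Downtown 89/375 = 23.7% → Downtown
Overall: Northfield 219/875 = 25.0%, Downtown 236/610 = 38.7% → Downtown
Downtown wins overall and in every credit group — no reversal.

No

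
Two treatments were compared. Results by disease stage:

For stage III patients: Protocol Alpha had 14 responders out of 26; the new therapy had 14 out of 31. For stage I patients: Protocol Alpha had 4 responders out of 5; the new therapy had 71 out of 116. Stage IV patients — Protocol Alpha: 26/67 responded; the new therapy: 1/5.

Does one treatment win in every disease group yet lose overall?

Stage III: Protocol Alpha 14/26 = 53.8%, the new therapy 14/31 = 45.2% → Protocol Alpha
Stage I: Protocol Alpha 4/5 = 80.0%, the new therapy 71/116 = 61.2% → Protocol Alpha
Stage IV: Protocol Alpha 26/67 = 38.8%, the new therapy 1/5 = 20.0% → Protocol Alpha
Overall: Protocol Alpha 44/98 = 44.9%, the new therapy 86/152 = 56.6% → the new therapy
Protocol Alpha wins each disease group but the new therapy wins overall — the comparison reverses. Protocol Alpha's patients skew toward stage IV, which has a lower base rate.

Yes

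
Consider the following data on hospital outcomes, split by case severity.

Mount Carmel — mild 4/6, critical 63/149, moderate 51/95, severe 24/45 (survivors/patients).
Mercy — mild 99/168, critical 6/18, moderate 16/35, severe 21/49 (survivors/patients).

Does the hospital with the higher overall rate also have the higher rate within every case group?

No

Mild: Mount Carmel 4/6 = 66.7%, Mercy 99/168 = 58.9% → Mount Carmel
Critical: Mount Carmel 63/149 = 42.3%, Mercy 6/18 = 33.3% → Mount Carmel
Moderate: Mount Carmel 51/95 = 53.7%, Mercy 16/35 = 45.7% → Mount Carmel
Severe: Mount Carmel 24/45 = 53.3%, Mercy 21/49 = 42.9% → Mount Carmel
Overall: Mount Carmel 142/295 = 48.1%, Mercy 142/270 = 52.6% → Mercy
Mount Carmel wins each case group but Mercy wins overall — the comparison reverses. Mount Carmel's patients skew toward critical, which has a lower base rate.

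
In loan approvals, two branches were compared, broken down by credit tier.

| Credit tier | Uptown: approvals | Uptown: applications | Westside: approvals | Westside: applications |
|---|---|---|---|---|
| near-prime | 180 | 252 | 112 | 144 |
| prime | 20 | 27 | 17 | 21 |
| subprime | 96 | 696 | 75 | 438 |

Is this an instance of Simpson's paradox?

No

Near-prime: Uptown 180/252 = 71.4%, Westside 112/144 = 77.8% → Westside
Prime: Uptown 20/27 = 74.1%, Westside 17/21 = 81.0% → Westside
Subprime: Uptown 96/696 = 13.8%, Westside 75/438 = 17.1% → Westside
Overall: Uptown 296/975 = 30.4%, Westside 204/603 = 33.8% → Westside
Westside wins overall and in every credit group — no reversal.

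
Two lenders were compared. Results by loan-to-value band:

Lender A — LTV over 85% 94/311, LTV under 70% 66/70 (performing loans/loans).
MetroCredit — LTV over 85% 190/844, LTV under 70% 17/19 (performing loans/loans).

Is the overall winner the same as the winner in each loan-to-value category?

LTV over 85%: Lender A 94/311 = 30.2%, MetroCredit 190/844 = 22.5% → Lender A
LTV under 70%: Lender A 66/70 = 94.3%, MetroCredit 17/19 = 89.5% → Lender A
Overall: Lender A 160/381 = 42.0%, MetroCredit 207/863 = 24.0% → Lender A
Lender A wins overall and in every loan-to-value group — no reversal.

Yes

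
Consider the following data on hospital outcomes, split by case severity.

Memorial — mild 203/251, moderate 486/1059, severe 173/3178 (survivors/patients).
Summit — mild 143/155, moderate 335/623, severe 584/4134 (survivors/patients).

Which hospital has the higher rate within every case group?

Summit

Mild: Memorial 203/251 = 80.9%, Summit 143/155 = 92.3% → Summit
Moderate: Memorial 486/1059 = 45.9%, Summit 335/623 = 53.8% → Summit
Severe: Memorial 173/3178 = 5.4%, Summit 584/4134 = 14.1% → Summit
Summit has the higher rate in all 3 groups.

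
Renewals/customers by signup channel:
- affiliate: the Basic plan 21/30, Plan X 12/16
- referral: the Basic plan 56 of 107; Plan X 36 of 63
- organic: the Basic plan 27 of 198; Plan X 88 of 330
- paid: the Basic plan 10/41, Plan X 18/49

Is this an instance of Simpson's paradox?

No

Affiliate: the Basic plan 21/30 = 70.0%, Plan X 12/16 = 75.0% → Plan X
Referral: the Basic plan 56/107 = 52.3%, Plan X 36/63 = 57.1% → Plan X
Organic: the Basic plan 27/198 = 13.6%, Plan X 88/330 = 26.7% → Plan X
Paid: the Basic plan 10/41 = 24.4%, Plan X 18/49 = 36.7% → Plan X
Overall: the Basic plan 114/376 = 30.3%, Plan X 154/458 = 33.6% → Plan X
Plan X wins overall and in every signup group — no reversal.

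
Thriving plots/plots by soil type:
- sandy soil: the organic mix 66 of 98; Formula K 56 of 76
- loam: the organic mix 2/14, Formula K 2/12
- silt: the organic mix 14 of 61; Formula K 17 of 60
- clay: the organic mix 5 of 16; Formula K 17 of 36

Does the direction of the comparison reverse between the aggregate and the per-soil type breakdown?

No

Sandy soil: the organic mix 66/98 = 67.3%, Formula K 56/76 = 73.7% → Formula K
Loam: the organic mix 2/14 = 14.3%, Formula K 2/12 = 16.7% → Formula K
Silt: the organic mix 14/61 = 23.0%, Formula K 17/60 = 28.3% → Formula K
Clay: the organic mix 5/16 = 31.2%, Formula K 17/36 = 47.2% → Formula K
Overall: the organic mix 87/189 = 46.0%, Formula K 92/184 = 50.0% → Formula K
Formula K wins overall and in every soil group — no reversal.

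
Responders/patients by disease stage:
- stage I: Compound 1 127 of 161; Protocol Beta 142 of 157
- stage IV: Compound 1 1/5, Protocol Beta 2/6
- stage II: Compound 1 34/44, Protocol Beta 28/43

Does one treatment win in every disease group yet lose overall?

Stage I: Compound 1 127/161 = 78.9%, Protocol Beta 142/157 = 90.4% → Protocol Beta
Stage IV: Compound 1 1/5 = 20.0%, Protocol Beta 2/6 = 33.3% → Protocol Beta
Stage II: Compound 1 34/44 = 77.3%, Protocol Beta 28/43 = 65.1% → Compound 1
Overall: Compound 1 162/210 = 77.1%, Protocol Beta 172/206 = 83.5% → Protocol Beta
Neither sweeps: Compound 1 wins 1 of 3 groups, Protocol Beta wins 2. Protocol Beta wins overall but not every group — no Simpson reversal.

No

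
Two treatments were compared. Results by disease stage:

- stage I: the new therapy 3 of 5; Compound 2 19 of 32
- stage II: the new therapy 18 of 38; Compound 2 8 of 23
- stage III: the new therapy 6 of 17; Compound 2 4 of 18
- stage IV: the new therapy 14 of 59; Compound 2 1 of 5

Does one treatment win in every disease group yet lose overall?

Stage I: the new therapy 3/5 = 60.0%, Compound 2 19/32 = 59.4% → the new therapy
Stage II: the new therapy 18/38 = 47.4%, Compound 2 8/23 = 34.8% → the new therapy
Stage III: the new therapy 6/17 = 35.3%, Compound 2 4/18 = 22.2% → the new therapy
Stage IV: the new therapy 14/59 = 23.7%, Compound 2 1/5 = 20.0% → the new therapy
Overall: the new therapy 41/119 = 34.5%, Compound 2 32/78 = 41.0% → Compound 2
The new therapy wins each disease group but Compound 2 wins overall — the comparison reverses. The new therapy's patients skew toward stage IV, which has a lower base rate.

Yes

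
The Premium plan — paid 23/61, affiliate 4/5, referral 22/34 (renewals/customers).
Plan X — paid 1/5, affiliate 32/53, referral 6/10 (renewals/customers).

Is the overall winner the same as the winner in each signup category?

Paid: the Premium plan 23/61 = 37.7%, Plan X 1/5 = 20.0% → the Premium plan
Affiliate: the Premium plan 4/5 = 80.0%, Plan X 32/53 = 60.4% → the Premium plan
Referral: the Premium plan 22/34 = 64.7%, Plan X 6/10 = 60.0% → the Premium plan
Overall: the Premium plan 49/100 = 49.0%, Plan X 39/68 = 57.4% → Plan X
The Premium plan wins each signup group but Plan X wins overall — the comparison reverses. The Premium plan's customers skew toward paid, which has a lower base rate.

No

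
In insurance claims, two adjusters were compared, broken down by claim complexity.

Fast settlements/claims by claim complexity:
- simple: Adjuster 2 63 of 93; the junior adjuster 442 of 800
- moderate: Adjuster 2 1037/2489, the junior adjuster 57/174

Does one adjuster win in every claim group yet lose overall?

Simple: Adjuster 2 63/93 = 67.7%, the junior adjuster 442/800 = 55.2% → Adjuster 2
Moderate: Adjuster 2 1037/2489 = 41.7%, the junior adjuster 57/174 = 32.8% → Adjuster 2
Overall: Adjuster 2 1100/2582 = 42.6%, the junior adjuster 499/974 = 51.2% → the junior adjuster
Adjuster 2 wins each claim group but the junior adjuster wins overall — the comparison reverses. Adjuster 2's claims skew toward moderate, which has a lower base rate.

Yes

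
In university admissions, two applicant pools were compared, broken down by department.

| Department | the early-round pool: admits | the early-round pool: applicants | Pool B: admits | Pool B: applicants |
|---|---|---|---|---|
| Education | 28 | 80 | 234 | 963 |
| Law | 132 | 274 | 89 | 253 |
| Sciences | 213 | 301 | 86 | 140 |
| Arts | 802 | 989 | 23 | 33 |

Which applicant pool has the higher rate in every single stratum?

the early-round pool

Education: the early-round pool 28/80 = 35.0%, Pool B 234/963 = 24.3% → the early-round pool
Law: the early-round pool 132/274 = 48.2%, Pool B 89/253 = 35.2% → the early-round pool
Sciences: the early-round pool 213/301 = 70.8%, Pool B 86/140 = 61.4% → the early-round pool
Arts: the early-round pool 802/989 = 81.1%, Pool B 23/33 = 69.7% → the early-round pool
The early-round pool has the higher rate in all 4 groups.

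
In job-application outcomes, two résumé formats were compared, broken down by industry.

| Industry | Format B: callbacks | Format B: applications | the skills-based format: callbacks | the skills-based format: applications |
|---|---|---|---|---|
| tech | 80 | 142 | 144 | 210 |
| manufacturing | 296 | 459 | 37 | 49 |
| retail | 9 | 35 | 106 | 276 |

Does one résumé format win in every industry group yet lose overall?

Yes

Tech: Format B 80/142 = 56.3%, the skills-based format 144/210 = 68.6% → the skills-based format
Manufacturing: Format B 296/459 = 64.5%, the skills-based format 37/49 = 75.5% → the skills-based format
Retail: Format B 9/35 = 25.7%, the skills-based format 106/276 = 38.4% → the skills-based format
Overall: Format B 385/636 = 60.5%, the skills-based format 287/535 = 53.6% → Format B
The skills-based format wins each industry group but Format B wins overall — the comparison reverses. The skills-based format's applications skew toward retail, which has a lower base rate.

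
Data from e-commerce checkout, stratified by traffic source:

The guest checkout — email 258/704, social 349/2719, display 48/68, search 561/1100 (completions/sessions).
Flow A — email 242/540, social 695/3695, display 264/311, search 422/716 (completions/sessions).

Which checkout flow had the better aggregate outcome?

Email: the guest checkout 258/704 = 36.6%, Flow A 242/540 = 44.8% → Flow A
Social: the guest checkout 349/2719 = 12.8%, Flow A 695/3695 = 18.8% → Flow A
Display: the guest checkout 48/68 = 70.6%, Flow A 264/311 = 84.9% → Flow A
Search: the guest checkout 561/1100 = 51.0%, Flow A 422/716 = 58.9% → Flow A
Overall: the guest checkout 1216/4591 = 26.5%, Flow A 1623/5262 = 30.8% → Flow A

Flow A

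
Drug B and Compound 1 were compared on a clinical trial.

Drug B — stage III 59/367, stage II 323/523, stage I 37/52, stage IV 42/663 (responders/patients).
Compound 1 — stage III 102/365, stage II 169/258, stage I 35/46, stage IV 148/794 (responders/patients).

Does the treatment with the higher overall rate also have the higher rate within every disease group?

Yes

Stage III: Drug B 59/367 = 16.1%, Compound 1 102/365 = 27.9% → Compound 1
Stage II: Drug B 323/523 = 61.8%, Compound 1 169/258 = 65.5% → Compound 1
Stage I: Drug B 37/52 = 71.2%, Compound 1 35/46 = 76.1% → Compound 1
Stage IV: Drug B 42/663 = 6.3%, Compound 1 148/794 = 18.6% → Compound 1
Overall: Drug B 461/1605 = 28.7%, Compound 1 454/1463 = 31.0% → Compound 1
Compound 1 wins overall and in every disease group — no reversal.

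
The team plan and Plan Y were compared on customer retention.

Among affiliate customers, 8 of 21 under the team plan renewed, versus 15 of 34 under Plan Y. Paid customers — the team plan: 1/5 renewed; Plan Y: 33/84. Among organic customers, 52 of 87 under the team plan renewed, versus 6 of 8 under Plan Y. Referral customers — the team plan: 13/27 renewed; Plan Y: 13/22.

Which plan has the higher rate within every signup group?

Plan Y

Affiliate: the team plan 8/21 = 38.1%, Plan Y 15/34 = 44.1% → Plan Y
Paid: the team plan 1/5 = 20.0%, Plan Y 33/84 = 39.3% → Plan Y
Organic: the team plan 52/87 = 59.8%, Plan Y 6/8 = 75.0% → Plan Y
Referral: the team plan 13/27 = 48.1%, Plan Y 13/22 = 59.1% → Plan Y
Plan Y has the higher rate in all 4 groups.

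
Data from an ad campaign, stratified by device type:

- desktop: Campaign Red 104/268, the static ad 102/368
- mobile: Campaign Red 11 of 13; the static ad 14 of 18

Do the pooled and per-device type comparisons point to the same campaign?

Yes

Desktop: Campaign Red 104/268 = 38.8%, the static ad 102/368 = 27.7% → Campaign Red
Mobile: Campaign Red 11/13 = 84.6%, the static ad 14/18 = 77.8% → Campaign Red
Overall: Campaign Red 115/281 = 40.9%, the static ad 116/386 = 30.1% → Campaign Red
Campaign Red wins overall and in every device group — no reversal.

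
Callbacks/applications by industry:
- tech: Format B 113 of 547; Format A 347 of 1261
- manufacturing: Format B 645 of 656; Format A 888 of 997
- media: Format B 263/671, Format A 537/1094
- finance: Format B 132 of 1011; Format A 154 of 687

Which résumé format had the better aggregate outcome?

Tech: Format B 113/547 = 20.7%, Format A 347/1261 = 27.5% → Format A
Manufacturing: Format B 645/656 = 98.3%, Format A 888/997 = 89.1% → Format B
Media: Format B 263/671 = 39.2%, Format A 537/1094 = 49.1% → Format A
Finance: Format B 132/1011 = 13.1%, Format A 154/687 = 22.4% → Format A
Overall: Format B 1153/2885 = 40.0%, Format A 1926/4039 = 47.7% → Format A
(Neither sweeps every industry group, but Format A has the higher pooled rate.)

Format A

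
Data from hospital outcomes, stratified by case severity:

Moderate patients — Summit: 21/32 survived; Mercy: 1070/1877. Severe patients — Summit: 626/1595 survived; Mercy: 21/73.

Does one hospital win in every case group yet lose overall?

Moderate: Summit 21/32 = 65.6%, Mercy 1070/1877 = 57.0% → Summit
Severe: Summit 626/1595 = 39.2%, Mercy 21/73 = 28.8% → Summit
Overall: Summit 647/1627 = 39.8%, Mercy 1091/1950 = 55.9% → Mercy
Summit wins each case group but Mercy wins overall — the comparison reverses. Summit's patients skew toward severe, which has a lower base rate.

Yes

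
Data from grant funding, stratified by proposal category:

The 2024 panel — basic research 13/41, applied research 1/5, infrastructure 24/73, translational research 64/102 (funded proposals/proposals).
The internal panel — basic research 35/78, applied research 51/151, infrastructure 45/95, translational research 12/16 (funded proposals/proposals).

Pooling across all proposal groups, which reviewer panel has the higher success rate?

the 2024 panel

Basic research: the 2024 panel 13/41 = 31.7%, the internal panel 35/78 = 44.9% → the internal panel
Applied research: the 2024 panel 1/5 = 20.0%, the internal panel 51/151 = 33.8% → the internal panel
Infrastructure: the 2024 panel 24/73 = 32.9%, the internal panel 45/95 = 47.4% → the internal panel
Translational research: the 2024 panel 64/102 = 62.7%, the internal panel 12/16 = 75.0% → the internal panel
Overall: the 2024 panel 102/221 = 46.2%, the internal panel 143/340 = 42.1% → the 2024 panel
(The internal panel wins every proposal group but the 2024 panel wins overall — the internal panel's proposals skew toward the low-rate applied research group.)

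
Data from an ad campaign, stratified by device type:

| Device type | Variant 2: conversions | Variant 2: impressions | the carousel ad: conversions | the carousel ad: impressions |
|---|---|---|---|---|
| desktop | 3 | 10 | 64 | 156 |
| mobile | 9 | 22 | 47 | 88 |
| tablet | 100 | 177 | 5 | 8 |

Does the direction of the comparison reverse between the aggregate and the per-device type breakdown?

Desktop: Variant 2 3/10 = 30.0%, the carousel ad 64/156 = 41.0% → the carousel ad
Mobile: Variant 2 9/22 = 40.9%, the carousel ad 47/88 = 53.4% → the carousel ad
Tablet: Variant 2 100/177 = 56.5%, the carousel ad 5/8 = 62.5% → the carousel ad
Overall: Variant 2 112/209 = 53.6%, the carousel ad 116/252 = 46.0% → Variant 2
The carousel ad wins each device group but Variant 2 wins overall — the comparison reverses. The carousel ad's impressions skew toward desktop, which has a lower base rate.

Yes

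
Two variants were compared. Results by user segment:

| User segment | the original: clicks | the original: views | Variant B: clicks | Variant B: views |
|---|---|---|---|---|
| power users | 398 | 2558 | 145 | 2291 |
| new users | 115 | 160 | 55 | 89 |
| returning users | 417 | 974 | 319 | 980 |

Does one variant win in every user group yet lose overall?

No

Power users: the original 398/2558 = 15.6%, Variant B 145/2291 = 6.3% → the original
New users: the original 115/160 = 71.9%, Variant B 55/89 = 61.8% → the original
Returning users: the original 417/974 = 42.8%, Variant B 319/980 = 32.6% → the original
Overall: the original 930/3692 = 25.2%, Variant B 519/3360 = 15.4% → the original
The original wins overall and in every user group — no reversal.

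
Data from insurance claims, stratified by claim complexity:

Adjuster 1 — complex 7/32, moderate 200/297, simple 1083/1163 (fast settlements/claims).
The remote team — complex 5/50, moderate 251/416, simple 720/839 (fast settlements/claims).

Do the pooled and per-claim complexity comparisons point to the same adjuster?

Complex: Adjuster 1 7/32 = 21.9%, the remote team 5/50 = 10.0% → Adjuster 1
Moderate: Adjuster 1 200/297 = 67.3%, the remote team 251/416 = 60.3% → Adjuster 1
Simple: Adjuster 1 1083/1163 = 93.1%, the remote team 720/839 = 85.8% → Adjuster 1
Overall: Adjuster 1 1290/1492 = 86.5%, the remote team 976/1305 = 74.8% → Adjuster 1
Adjuster 1 wins overall and in every claim group — no reversal.

Yes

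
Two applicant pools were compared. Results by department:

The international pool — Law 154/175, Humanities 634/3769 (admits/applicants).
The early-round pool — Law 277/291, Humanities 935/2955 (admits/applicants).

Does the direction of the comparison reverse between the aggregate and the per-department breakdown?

No

Law: the international pool 154/175 = 88.0%, the early-round pool 277/291 = 95.2% → the early-round pool
Humanities: the international pool 634/3769 = 16.8%, the early-round pool 935/2955 = 31.6% → the early-round pool
Overall: the international pool 788/3944 = 20.0%, the early-round pool 1212/3246 = 37.3% → the early-round pool
The early-round pool wins overall and in every department group — no reversal.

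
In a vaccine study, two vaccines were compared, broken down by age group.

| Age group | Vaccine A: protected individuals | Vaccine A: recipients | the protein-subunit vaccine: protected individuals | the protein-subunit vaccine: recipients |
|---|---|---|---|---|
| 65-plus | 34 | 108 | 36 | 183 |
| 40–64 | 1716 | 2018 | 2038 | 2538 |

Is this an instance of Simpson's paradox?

No

65-plus: Vaccine A 34/108 = 31.5%, the protein-subunit vaccine 36/183 = 19.7% → Vaccine A
40–64: Vaccine A 1716/2018 = 85.0%, the protein-subunit vaccine 2038/2538 = 80.3% → Vaccine A
Overall: Vaccine A 1750/2126 = 82.3%, the protein-subunit vaccine 2074/2721 = 76.2% → Vaccine A
Vaccine A wins overall and in every age group — no reversal.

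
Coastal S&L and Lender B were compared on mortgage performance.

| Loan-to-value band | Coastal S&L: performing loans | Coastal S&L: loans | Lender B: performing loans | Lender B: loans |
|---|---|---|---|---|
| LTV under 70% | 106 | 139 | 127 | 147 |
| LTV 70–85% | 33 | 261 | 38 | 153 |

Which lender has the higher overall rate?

LTV under 70%: Coastal S&L 106/139 = 76.3%, Lender B 127/147 = 86.4% → Lender B
LTV 70–85%: Coastal S&L 33/261 = 12.6%, Lender B 38/153 = 24.8% → Lender B
Overall: Coastal S&L 139/400 = 34.8%, Lender B 165/300 = 55.0% → Lender B

Lender B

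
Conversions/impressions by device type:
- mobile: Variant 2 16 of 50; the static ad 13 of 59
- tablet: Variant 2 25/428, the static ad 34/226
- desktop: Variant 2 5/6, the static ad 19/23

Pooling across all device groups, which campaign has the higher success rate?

the static ad

Mobile: Variant 2 16/50 = 32.0%, the static ad 13/59 = 22.0% → Variant 2
Tablet: Variant 2 25/428 = 5.8%, the static ad 34/226 = 15.0% → the static ad
Desktop: Variant 2 5/6 = 83.3%, the static ad 19/23 = 82.6% → Variant 2
Overall: Variant 2 46/484 = 9.5%, the static ad 66/308 = 21.4% → the static ad
(Neither sweeps every device group, but the static ad has the higher pooled rate.)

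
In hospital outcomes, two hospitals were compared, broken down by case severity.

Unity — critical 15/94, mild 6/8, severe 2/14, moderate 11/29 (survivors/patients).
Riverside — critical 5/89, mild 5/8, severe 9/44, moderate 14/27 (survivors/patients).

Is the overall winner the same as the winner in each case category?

No

Critical: Unity 15/94 = 16.0%, Riverside 5/89 = 5.6% → Unity
Mild: Unity 6/8 = 75.0%, Riverside 5/8 = 62.5% → Unity
Severe: Unity 2/14 = 14.3%, Riverside 9/44 = 20.5% → Riverside
Moderate: Unity 11/29 = 37.9%, Riverside 14/27 = 51.9% → Riverside
Overall: Unity 34/145 = 23.4%, Riverside 33/168 = 19.6% → Unity
Neither sweeps: Unity wins 2 of 4 groups, Riverside wins 2. Unity wins overall but not every group — no Simpson reversal.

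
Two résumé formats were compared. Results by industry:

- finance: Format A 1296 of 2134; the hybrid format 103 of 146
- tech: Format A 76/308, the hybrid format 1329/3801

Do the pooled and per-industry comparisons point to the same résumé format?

No

Finance: Format A 1296/2134 = 60.7%, the hybrid format 103/146 = 70.5% → the hybrid format
Tech: Format A 76/308 = 24.7%, the hybrid format 1329/3801 = 35.0% → the hybrid format
Overall: Format A 1372/2442 = 56.2%, the hybrid format 1432/3947 = 36.3% → Format A
The hybrid format wins each industry group but Format A wins overall — the comparison reverses. The hybrid format's applications skew toward tech, which has a lower base rate.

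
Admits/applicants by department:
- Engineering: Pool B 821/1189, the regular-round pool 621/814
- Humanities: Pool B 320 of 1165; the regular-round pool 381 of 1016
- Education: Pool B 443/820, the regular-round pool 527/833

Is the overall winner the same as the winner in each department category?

Yes

Engineering: Pool B 821/1189 = 69.0%, the regular-round pool 621/814 = 76.3% → the regular-round pool
Humanities: Pool B 320/1165 = 27.5%, the regular-round pool 381/1016 = 37.5% → the regular-round pool
Education: Pool B 443/820 = 54.0%, the regular-round pool 527/833 = 63.3% → the regular-round pool
Overall: Pool B 1584/3174 = 49.9%, the regular-round pool 1529/2663 = 57.4% → the regular-round pool
The regular-round pool wins overall and in every department group — no reversal.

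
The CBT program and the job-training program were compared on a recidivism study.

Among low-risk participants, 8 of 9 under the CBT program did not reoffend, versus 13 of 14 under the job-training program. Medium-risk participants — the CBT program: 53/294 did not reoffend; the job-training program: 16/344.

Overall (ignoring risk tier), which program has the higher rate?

the CBT program

Low-risk: the CBT program 8/9 = 88.9%, the job-training program 13/14 = 92.9% → the job-training program
Medium-risk: the CBT program 53/294 = 18.0%, the job-training program 16/344 = 4.7% → the CBT program
Overall: the CBT program 61/303 = 20.1%, the job-training program 29/358 = 8.1% → the CBT program
(Neither sweeps every risk group, but the CBT program has the higher pooled rate.)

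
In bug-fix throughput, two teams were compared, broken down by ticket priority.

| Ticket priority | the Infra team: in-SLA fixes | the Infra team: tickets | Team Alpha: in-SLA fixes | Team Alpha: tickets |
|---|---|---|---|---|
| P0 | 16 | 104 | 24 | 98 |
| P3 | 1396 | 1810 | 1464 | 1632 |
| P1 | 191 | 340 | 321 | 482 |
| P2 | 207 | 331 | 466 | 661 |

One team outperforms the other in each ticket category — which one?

Team Alpha

P0: the Infra team 16/104 = 15.4%, Team Alpha 24/98 = 24.5% → Team Alpha
P3: the Infra team 1396/1810 = 77.1%, Team Alpha 1464/1632 = 89.7% → Team Alpha
P1: the Infra team 191/340 = 56.2%, Team Alpha 321/482 = 66.6% → Team Alpha
P2: the Infra team 207/331 = 62.5%, Team Alpha 466/661 = 70.5% → Team Alpha
Team Alpha has the higher rate in all 4 groups.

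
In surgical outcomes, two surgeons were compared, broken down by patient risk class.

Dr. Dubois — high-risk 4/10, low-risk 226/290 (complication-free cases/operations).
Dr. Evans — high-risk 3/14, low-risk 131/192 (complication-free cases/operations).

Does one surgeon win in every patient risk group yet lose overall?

High-risk: Dr. Dubois 4/10 = 40.0%, Dr. Evans 3/14 = 21.4% → Dr. Dubois
Low-risk: Dr. Dubois 226/290 = 77.9%, Dr. Evans 131/192 = 68.2% → Dr. Dubois
Overall: Dr. Dubois 230/300 = 76.7%, Dr. Evans 134/206 = 65.0% → Dr. Dubois
Dr. Dubois wins overall and in every patient risk group — no reversal.

No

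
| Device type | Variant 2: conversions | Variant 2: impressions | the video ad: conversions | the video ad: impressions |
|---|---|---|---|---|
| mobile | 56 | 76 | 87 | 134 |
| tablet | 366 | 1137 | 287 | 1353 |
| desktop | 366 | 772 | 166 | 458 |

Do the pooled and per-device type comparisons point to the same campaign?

Mobile: Variant 2 56/76 = 73.7%, the video ad 87/134 = 64.9% → Variant 2
Tablet: Variant 2 366/1137 = 32.2%, the video ad 287/1353 = 21.2% → Variant 2
Desktop: Variant 2 366/772 = 47.4%, the video ad 166/458 = 36.2% → Variant 2
Overall: Variant 2 788/1985 = 39.7%, the video ad 540/1945 = 27.8% → Variant 2
Variant 2 wins overall and in every device group — no reversal.

Yes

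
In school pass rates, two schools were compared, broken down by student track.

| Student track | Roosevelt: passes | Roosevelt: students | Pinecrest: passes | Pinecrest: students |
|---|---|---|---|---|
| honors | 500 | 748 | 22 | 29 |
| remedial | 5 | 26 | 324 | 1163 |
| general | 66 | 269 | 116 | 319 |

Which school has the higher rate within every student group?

Honors: Roosevelt 500/748 = 66.8%, Pinecrest 22/29 = 75.9% → Pinecrest
Remedial: Roosevelt 5/26 = 19.2%, Pinecrest 324/1163 = 27.9% → Pinecrest
General: Roosevelt 66/269 = 24.5%, Pinecrest 116/319 = 36.4% → Pinecrest
Pinecrest has the higher rate in all 3 groups.

Pinecrest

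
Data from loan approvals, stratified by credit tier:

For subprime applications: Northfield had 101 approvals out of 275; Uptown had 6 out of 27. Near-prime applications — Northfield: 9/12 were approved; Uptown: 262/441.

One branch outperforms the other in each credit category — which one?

Northfield

Subprime: Northfield 101/275 = 36.7%, Uptown 6/27 = 22.2% → Northfield
Near-prime: Northfield 9/12 = 75.0%, Uptown 262/441 = 59.4% → Northfield
Northfield has the higher rate in both groups.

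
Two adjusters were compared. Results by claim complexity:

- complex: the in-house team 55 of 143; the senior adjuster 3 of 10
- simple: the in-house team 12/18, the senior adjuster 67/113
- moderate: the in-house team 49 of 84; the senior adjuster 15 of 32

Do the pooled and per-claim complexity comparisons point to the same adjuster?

Complex: the in-house team 55/143 = 38.5%, the senior adjuster 3/10 = 30.0% → the in-house team
Simple: the in-house team 12/18 = 66.7%, the senior adjuster 67/113 = 59.3% → the in-house team
Moderate: the in-house team 49/84 = 58.3%, the senior adjuster 15/32 = 46.9% → the in-house team
Overall: the in-house team 116/245 = 47.3%, the senior adjuster 85/155 = 54.8% → the senior adjuster
The in-house team wins each claim group but the senior adjuster wins overall — the comparison reverses. The in-house team's claims skew toward complex, which has a lower base rate.

No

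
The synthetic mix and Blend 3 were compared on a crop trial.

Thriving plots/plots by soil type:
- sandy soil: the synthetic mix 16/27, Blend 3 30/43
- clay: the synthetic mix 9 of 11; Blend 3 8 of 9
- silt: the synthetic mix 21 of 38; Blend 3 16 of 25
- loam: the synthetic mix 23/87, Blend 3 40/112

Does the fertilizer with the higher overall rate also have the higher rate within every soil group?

Sandy soil: the synthetic mix 16/27 = 59.3%, Blend 3 30/43 = 69.8% → Blend 3
Clay: the synthetic mix 9/11 = 81.8%, Blend 3 8/9 = 88.9% → Blend 3
Silt: the synthetic mix 21/38 = 55.3%, Blend 3 16/25 = 64.0% → Blend 3
Loam: the synthetic mix 23/87 = 26.4%, Blend 3 40/112 = 35.7% → Blend 3
Overall: the synthetic mix 69/163 = 42.3%, Blend 3 94/189 = 49.7% → Blend 3
Blend 3 wins overall and in every soil group — no reversal.

Yes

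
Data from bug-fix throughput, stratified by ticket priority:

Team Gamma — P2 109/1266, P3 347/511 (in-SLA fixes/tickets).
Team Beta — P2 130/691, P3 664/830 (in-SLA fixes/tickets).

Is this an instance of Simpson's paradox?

No

P2: Team Gamma 109/1266 = 8.6%, Team Beta 130/691 = 18.8% → Team Beta
P3: Team Gamma 347/511 = 67.9%, Team Beta 664/830 = 80.0% → Team Beta
Overall: Team Gamma 456/1777 = 25.7%, Team Beta 794/1521 = 52.2% → Team Beta
Team Beta wins overall and in every ticket group — no reversal.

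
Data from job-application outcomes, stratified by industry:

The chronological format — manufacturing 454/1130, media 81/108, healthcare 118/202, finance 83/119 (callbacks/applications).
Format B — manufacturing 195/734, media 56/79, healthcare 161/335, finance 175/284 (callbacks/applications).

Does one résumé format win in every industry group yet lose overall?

No

Manufacturing: the chronological format 454/1130 = 40.2%, Format B 195/734 = 26.6% → the chronological format
Media: the chronological format 81/108 = 75.0%, Format B 56/79 = 70.9% → the chronological format
Healthcare: the chronological format 118/202 = 58.4%, Format B 161/335 = 48.1% → the chronological format
Finance: the chronological format 83/119 = 69.7%, Format B 175/284 = 61.6% → the chronological format
Overall: the chronological format 736/1559 = 47.2%, Format B 587/1432 = 41.0% → the chronological format
The chronological format wins overall and in every industry group — no reversal.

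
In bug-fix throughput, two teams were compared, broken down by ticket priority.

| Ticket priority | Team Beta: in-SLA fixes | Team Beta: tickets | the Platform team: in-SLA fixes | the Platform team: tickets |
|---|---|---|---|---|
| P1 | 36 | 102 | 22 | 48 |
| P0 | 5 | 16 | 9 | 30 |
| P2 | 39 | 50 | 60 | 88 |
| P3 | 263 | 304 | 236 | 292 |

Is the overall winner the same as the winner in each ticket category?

P1: Team Beta 36/102 = 35.3%, the Platform team 22/48 = 45.8% → the Platform team
P0: Team Beta 5/16 = 31.2%, the Platform team 9/30 = 30.0% → Team Beta
P2: Team Beta 39/50 = 78.0%, the Platform team 60/88 = 68.2% → Team Beta
P3: Team Beta 263/304 = 86.5%, the Platform team 236/292 = 80.8% → Team Beta
Overall: Team Beta 343/472 = 72.7%, the Platform team 327/458 = 71.4% → Team Beta
Neither sweeps: Team Beta wins 3 of 4 groups, the Platform team wins 1. Team Beta wins overall but not every group — no Simpson reversal.

No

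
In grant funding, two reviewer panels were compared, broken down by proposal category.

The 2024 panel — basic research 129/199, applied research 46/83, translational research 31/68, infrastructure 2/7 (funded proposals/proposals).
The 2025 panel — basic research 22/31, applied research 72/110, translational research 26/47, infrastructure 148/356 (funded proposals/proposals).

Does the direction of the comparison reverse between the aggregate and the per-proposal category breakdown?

Yes

Basic research: the 2024 panel 129/199 = 64.8%, the 2025 panel 22/31 = 71.0% → the 2025 panel
Applied research: the 2024 panel 46/83 = 55.4%, the 2025 panel 72/110 = 65.5% → the 2025 panel
Translational research: the 2024 panel 31/68 = 45.6%, the 2025 panel 26/47 = 55.3% → the 2025 panel
Infrastructure: the 2024 panel 2/7 = 28.6%, the 2025 panel 148/356 = 41.6% → the 2025 panel
Overall: the 2024 panel 208/357 = 58.3%, the 2025 panel 268/544 = 49.3% → the 2024 panel
The 2025 panel wins each proposal group but the 2024 panel wins overall — the comparison reverses. The 2025 panel's proposals skew toward infrastructure, which has a lower base rate.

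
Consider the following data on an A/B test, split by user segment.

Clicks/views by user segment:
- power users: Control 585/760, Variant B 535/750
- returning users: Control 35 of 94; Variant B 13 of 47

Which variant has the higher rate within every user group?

Control

Power users: Control 585/760 = 77.0%, Variant B 535/750 = 71.3% → Control
Returning users: Control 35/94 = 37.2%, Variant B 13/47 = 27.7% → Control
Control has the higher rate in both groups.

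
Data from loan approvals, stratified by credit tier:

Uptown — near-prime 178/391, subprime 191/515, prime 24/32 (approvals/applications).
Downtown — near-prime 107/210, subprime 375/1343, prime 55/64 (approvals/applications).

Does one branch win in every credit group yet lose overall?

Near-prime: Uptown 178/391 = 45.5%, Downtown 107/210 = 51.0% → Downtown
Subprime: Uptown 191/515 = 37.1%, Downtown 375/1343 = 27.9% → Uptown
Prime: Uptown 24/32 = 75.0%, Downtown 55/64 = 85.9% → Downtown
Overall: Uptown 393/938 = 41.9%, Downtown 537/1617 = 33.2% → Uptown
Neither sweeps: Uptown wins 1 of 3 groups, Downtown wins 2. Uptown wins overall but not every group — no Simpson reversal.

No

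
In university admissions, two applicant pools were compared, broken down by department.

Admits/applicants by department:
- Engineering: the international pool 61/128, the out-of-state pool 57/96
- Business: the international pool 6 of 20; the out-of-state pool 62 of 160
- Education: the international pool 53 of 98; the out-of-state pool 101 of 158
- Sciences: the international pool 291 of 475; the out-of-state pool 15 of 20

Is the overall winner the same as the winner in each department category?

No

Engineering: the international pool 61/128 = 47.7%, the out-of-state pool 57/96 = 59.4% → the out-of-state pool
Business: the international pool 6/20 = 30.0%, the out-of-state pool 62/160 = 38.8% → the out-of-state pool
Education: the international pool 53/98 = 54.1%, the out-of-state pool 101/158 = 63.9% → the out-of-state pool
Sciences: the international pool 291/475 = 61.3%, the out-of-state pool 15/20 = 75.0% → the out-of-state pool
Overall: the international pool 411/721 = 57.0%, the out-of-state pool 235/434 = 54.1% → the international pool
The out-of-state pool wins each department group but the international pool wins overall — the comparison reverses. The out-of-state pool's applicants skew toward Business, which has a lower base rate.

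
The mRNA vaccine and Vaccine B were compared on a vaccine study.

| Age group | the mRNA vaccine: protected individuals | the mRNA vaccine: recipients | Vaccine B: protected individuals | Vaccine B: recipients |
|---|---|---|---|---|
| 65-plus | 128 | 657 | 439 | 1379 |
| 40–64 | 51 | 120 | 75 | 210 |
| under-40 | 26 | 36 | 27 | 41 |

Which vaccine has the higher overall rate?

Vaccine B

65-plus: the mRNA vaccine 128/657 = 19.5%, Vaccine B 439/1379 = 31.8% → Vaccine B
40–64: the mRNA vaccine 51/120 = 42.5%, Vaccine B 75/210 = 35.7% → the mRNA vaccine
Under-40: the mRNA vaccine 26/36 = 72.2%, Vaccine B 27/41 = 65.9% → the mRNA vaccine
Overall: the mRNA vaccine 205/813 = 25.2%, Vaccine B 541/1630 = 33.2% → Vaccine B
(Neither sweeps every age group, but Vaccine B has the higher pooled rate.)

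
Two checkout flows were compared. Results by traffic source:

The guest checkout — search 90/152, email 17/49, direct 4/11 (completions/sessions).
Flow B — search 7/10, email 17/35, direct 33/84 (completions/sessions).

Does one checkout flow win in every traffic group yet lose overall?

Search: the guest checkout 90/152 = 59.2%, Flow B 7/10 = 70.0% → Flow B
Email: the guest checkout 17/49 = 34.7%, Flow B 17/35 = 48.6% → Flow B
Direct: the guest checkout 4/11 = 36.4%, Flow B 33/84 = 39.3% → Flow B
Overall: the guest checkout 111/212 = 52.4%, Flow B 57/129 = 44.2% → the guest checkout
Flow B wins each traffic group but the guest checkout wins overall — the comparison reverses. Flow B's sessions skew toward direct, which has a lower base rate.

Yes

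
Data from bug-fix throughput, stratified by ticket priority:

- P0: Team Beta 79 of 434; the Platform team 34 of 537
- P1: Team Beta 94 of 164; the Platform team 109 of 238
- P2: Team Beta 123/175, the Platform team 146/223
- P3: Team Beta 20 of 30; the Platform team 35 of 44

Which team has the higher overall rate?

Team Beta

P0: Team Beta 79/434 = 18.2%, the Platform team 34/537 = 6.3% → Team Beta
P1: Team Beta 94/164 = 57.3%, the Platform team 109/238 = 45.8% → Team Beta
P2: Team Beta 123/175 = 70.3%, the Platform team 146/223 = 65.5% → Team Beta
P3: Team Beta 20/30 = 66.7%, the Platform team 35/44 = 79.5% → the Platform team
Overall: Team Beta 316/803 = 39.4%, the Platform team 324/1042 = 31.1% → Team Beta
(Neither sweeps every ticket group, but Team Beta has the higher pooled rate.)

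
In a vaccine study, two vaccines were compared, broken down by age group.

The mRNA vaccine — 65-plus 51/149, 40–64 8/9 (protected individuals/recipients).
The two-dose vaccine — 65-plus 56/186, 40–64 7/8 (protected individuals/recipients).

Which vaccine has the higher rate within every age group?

65-plus: the mRNA vaccine 51/149 = 34.2%, the two-dose vaccine 56/186 = 30.1% → the mRNA vaccine
40–64: the mRNA vaccine 8/9 = 88.9%, the two-dose vaccine 7/8 = 87.5% → the mRNA vaccine
The mRNA vaccine has the higher rate in both groups.

the mRNA vaccine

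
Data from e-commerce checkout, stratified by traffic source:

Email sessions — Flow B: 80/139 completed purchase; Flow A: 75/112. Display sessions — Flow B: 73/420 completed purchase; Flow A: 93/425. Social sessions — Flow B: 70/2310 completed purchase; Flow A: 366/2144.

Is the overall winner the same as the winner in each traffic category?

Yes

Email: Flow B 80/139 = 57.6%, Flow A 75/112 = 67.0% → Flow A
Display: Flow B 73/420 = 17.4%, Flow A 93/425 = 21.9% → Flow A
Social: Flow B 70/2310 = 3.0%, Flow A 366/2144 = 17.1% → Flow A
Overall: Flow B 223/2869 = 7.8%, Flow A 534/2681 = 19.9% → Flow A
Flow A wins overall and in every traffic group — no reversal.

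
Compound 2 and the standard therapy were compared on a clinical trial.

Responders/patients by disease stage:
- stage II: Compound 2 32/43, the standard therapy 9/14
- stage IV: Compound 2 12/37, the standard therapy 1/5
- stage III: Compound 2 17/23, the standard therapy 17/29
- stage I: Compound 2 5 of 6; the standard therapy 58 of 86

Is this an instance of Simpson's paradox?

Stage II: Compound 2 32/43 = 74.4%, the standard therapy 9/14 = 64.3% → Compound 2
Stage IV: Compound 2 12/37 = 32.4%, the standard therapy 1/5 = 20.0% → Compound 2
Stage III: Compound 2 17/23 = 73.9%, the standard therapy 17/29 = 58.6% → Compound 2
Stage I: Compound 2 5/6 = 83.3%, the standard therapy 58/86 = 67.4% → Compound 2
Overall: Compound 2 66/109 = 60.6%, the standard therapy 85/134 = 63.4% → the standard therapy
Compound 2 wins each disease group but the standard therapy wins overall — the comparison reverses. Compound 2's patients skew toward stage IV, which has a lower base rate.

Yes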